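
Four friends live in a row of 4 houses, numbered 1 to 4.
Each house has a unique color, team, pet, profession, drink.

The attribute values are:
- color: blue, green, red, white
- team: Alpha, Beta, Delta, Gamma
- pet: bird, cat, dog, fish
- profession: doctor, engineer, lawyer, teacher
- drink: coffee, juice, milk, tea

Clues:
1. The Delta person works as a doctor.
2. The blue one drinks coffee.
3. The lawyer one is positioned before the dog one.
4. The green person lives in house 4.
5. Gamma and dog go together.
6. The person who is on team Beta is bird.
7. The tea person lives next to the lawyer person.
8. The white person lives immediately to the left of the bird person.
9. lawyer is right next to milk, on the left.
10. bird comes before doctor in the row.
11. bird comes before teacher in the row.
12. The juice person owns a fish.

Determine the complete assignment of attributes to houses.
Solution:

House | Color | Team | Pet | Profession | Drink
-----------------------------------------------
  1   | white | Alpha | cat | engineer | tea
  2   | blue | Beta | bird | lawyer | coffee
  3   | red | Gamma | dog | teacher | milk
  4   | green | Delta | fish | doctor | juice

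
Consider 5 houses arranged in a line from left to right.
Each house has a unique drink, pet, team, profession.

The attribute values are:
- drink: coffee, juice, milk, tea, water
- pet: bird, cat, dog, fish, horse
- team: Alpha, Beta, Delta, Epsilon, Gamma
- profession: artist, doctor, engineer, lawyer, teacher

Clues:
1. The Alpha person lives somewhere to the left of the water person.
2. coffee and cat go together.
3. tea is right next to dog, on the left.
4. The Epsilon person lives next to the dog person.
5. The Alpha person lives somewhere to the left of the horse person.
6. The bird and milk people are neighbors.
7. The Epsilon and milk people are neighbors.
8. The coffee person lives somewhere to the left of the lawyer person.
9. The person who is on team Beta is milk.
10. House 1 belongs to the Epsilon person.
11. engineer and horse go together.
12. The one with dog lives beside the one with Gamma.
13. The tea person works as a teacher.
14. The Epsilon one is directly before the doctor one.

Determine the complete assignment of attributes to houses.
Solution:

House | Drink | Pet | Team | Profession
---------------------------------------
  1   | tea | bird | Epsilon | teacher
  2   | milk | dog | Beta | doctor
  3   | coffee | cat | Gamma | artist
  4   | juice | fish | Alpha | lawyer
  5   | water | horse | Delta | engineer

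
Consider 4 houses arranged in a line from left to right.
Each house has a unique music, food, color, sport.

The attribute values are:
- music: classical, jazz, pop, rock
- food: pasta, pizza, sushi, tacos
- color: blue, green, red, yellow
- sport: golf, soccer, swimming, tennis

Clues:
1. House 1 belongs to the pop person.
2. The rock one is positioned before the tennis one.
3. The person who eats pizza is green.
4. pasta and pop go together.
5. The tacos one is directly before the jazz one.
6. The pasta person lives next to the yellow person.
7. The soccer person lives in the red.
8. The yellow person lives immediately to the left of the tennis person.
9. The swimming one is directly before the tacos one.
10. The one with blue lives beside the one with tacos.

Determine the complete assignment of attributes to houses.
Solution:

House | Music | Food | Color | Sport
------------------------------------
  1   | pop | pasta | blue | swimming
  2   | rock | tacos | yellow | golf
  3   | jazz | pizza | green | tennis
  4   | classical | sushi | red | soccer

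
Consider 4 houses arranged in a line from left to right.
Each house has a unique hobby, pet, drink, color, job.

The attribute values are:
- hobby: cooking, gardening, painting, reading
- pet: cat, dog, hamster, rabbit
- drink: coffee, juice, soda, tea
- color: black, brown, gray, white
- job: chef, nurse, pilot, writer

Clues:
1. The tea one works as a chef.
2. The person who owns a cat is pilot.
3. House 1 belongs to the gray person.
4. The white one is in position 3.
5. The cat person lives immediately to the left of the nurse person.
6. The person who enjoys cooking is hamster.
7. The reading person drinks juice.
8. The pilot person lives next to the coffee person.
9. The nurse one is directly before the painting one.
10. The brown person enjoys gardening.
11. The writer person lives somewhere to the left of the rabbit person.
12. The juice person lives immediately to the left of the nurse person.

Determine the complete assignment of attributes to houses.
Solution:

House | Hobby | Pet | Drink | Color | Job
-----------------------------------------
  1   | reading | cat | juice | gray | pilot
  2   | cooking | hamster | coffee | black | nurse
  3   | painting | dog | soda | white | writer
  4   | gardening | rabbit | tea | brown | chef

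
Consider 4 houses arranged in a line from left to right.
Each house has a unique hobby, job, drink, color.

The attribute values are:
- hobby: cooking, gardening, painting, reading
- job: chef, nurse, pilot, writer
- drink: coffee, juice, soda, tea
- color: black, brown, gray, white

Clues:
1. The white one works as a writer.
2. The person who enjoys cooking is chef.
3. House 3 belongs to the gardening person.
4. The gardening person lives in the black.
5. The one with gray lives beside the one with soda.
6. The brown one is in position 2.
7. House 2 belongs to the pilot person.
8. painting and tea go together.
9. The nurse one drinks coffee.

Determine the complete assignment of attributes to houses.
Solution:

House | Hobby | Job | Drink | Color
-----------------------------------
  1   | cooking | chef | juice | gray
  2   | reading | pilot | soda | brown
  3   | gardening | nurse | coffee | black
  4   | painting | writer | tea | white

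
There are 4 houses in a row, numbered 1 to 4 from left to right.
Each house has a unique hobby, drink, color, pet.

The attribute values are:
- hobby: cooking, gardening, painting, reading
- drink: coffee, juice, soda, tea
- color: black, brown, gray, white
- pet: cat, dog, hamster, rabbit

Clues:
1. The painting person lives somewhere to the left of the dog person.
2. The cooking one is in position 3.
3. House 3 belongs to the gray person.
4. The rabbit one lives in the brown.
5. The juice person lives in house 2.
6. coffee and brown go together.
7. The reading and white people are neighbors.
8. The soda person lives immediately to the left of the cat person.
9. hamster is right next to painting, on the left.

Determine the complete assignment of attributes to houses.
Solution:

House | Hobby | Drink | Color | Pet
-----------------------------------
  1   | reading | soda | black | hamster
  2   | painting | juice | white | cat
  3   | cooking | tea | gray | dog
  4   | gardening | coffee | brown | rabbit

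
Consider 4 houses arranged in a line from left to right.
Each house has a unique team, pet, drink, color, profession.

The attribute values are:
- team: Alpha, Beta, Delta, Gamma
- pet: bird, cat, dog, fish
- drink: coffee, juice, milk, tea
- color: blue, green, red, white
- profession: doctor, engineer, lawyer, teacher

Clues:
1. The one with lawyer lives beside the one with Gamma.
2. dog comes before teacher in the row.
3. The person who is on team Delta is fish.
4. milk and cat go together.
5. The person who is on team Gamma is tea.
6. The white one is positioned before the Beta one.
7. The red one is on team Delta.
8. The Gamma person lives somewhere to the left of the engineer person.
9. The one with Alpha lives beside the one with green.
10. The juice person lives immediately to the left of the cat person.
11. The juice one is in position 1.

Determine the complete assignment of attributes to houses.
Solution:

House | Team | Pet | Drink | Color | Profession
-----------------------------------------------
  1   | Alpha | dog | juice | white | doctor
  2   | Beta | cat | milk | green | lawyer
  3   | Gamma | bird | tea | blue | teacher
  4   | Delta | fish | coffee | red | engineer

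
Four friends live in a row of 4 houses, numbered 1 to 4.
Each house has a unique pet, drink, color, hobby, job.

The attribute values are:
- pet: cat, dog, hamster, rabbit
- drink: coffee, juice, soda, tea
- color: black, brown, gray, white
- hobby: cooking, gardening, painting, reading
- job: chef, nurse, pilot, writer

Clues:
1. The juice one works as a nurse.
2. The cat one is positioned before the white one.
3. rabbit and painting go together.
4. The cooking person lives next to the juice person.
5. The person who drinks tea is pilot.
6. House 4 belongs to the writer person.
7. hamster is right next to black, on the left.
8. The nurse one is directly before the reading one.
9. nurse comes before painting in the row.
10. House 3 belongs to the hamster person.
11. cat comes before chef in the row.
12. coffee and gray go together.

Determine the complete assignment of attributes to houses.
Solution:

House | Pet | Drink | Color | Hobby | Job
-----------------------------------------
  1   | cat | tea | brown | cooking | pilot
  2   | dog | juice | white | gardening | nurse
  3   | hamster | coffee | gray | reading | chef
  4   | rabbit | soda | black | painting | writer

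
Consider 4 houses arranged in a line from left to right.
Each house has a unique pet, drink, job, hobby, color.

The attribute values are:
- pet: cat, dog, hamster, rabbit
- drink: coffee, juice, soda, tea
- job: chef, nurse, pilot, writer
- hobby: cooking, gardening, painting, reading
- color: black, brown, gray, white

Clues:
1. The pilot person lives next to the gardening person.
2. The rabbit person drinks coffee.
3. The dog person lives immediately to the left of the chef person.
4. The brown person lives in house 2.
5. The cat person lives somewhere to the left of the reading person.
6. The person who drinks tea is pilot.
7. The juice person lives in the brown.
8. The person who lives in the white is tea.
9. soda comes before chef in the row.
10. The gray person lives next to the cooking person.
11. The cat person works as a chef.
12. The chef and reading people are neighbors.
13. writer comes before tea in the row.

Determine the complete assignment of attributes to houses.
Solution:

House | Pet | Drink | Job | Hobby | Color
-----------------------------------------
  1   | dog | soda | writer | painting | gray
  2   | cat | juice | chef | cooking | brown
  3   | hamster | tea | pilot | reading | white
  4   | rabbit | coffee | nurse | gardening | black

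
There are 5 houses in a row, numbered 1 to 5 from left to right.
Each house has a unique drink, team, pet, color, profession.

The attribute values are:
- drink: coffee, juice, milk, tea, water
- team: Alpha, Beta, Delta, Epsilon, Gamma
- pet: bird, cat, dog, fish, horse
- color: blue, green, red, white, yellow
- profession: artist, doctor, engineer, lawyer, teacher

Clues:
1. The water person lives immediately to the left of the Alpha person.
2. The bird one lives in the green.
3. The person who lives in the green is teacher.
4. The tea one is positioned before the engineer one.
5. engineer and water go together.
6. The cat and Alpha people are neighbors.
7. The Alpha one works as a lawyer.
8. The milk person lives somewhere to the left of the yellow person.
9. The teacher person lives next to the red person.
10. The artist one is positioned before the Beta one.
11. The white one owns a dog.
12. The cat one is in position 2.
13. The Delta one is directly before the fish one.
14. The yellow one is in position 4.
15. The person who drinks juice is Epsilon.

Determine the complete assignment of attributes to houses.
Solution:

House | Drink | Team | Pet | Color | Profession
-----------------------------------------------
  1   | tea | Gamma | bird | green | teacher
  2   | water | Delta | cat | red | engineer
  3   | milk | Alpha | fish | blue | lawyer
  4   | juice | Epsilon | horse | yellow | artist
  5   | coffee | Beta | dog | white | doctor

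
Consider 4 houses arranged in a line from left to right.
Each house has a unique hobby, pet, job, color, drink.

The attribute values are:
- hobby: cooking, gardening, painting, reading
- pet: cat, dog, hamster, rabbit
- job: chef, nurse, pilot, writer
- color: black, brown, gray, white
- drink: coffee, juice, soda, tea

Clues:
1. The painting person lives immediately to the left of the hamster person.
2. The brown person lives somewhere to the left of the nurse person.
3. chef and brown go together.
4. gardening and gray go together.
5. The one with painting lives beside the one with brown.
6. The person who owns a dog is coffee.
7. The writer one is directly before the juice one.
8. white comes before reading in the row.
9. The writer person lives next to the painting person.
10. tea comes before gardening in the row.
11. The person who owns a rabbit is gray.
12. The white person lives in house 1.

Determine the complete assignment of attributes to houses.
Solution:

House | Hobby | Pet | Job | Color | Drink
-----------------------------------------
  1   | cooking | dog | writer | white | coffee
  2   | painting | cat | pilot | black | juice
  3   | reading | hamster | chef | brown | tea
  4   | gardening | rabbit | nurse | gray | soda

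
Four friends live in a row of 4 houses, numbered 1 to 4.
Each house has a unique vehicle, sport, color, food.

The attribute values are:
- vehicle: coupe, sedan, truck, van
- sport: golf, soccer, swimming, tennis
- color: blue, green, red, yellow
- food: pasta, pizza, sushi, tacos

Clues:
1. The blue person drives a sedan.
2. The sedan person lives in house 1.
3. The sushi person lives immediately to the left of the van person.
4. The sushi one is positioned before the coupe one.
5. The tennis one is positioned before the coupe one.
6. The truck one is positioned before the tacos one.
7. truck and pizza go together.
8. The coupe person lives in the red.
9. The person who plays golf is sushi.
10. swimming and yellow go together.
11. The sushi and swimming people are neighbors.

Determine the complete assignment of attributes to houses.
Solution:

House | Vehicle | Sport | Color | Food
--------------------------------------
  1   | sedan | golf | blue | sushi
  2   | van | swimming | yellow | pasta
  3   | truck | tennis | green | pizza
  4   | coupe | soccer | red | tacos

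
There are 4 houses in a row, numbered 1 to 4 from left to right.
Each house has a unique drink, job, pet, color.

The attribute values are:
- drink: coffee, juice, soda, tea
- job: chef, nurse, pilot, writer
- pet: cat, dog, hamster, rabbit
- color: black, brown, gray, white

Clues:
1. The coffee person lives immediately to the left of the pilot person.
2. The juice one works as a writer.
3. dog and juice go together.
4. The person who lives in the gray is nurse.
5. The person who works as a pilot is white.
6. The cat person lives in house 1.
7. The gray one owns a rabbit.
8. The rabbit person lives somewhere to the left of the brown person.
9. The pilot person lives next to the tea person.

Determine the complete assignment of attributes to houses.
Solution:

House | Drink | Job | Pet | Color
---------------------------------
  1   | coffee | chef | cat | black
  2   | soda | pilot | hamster | white
  3   | tea | nurse | rabbit | gray
  4   | juice | writer | dog | brown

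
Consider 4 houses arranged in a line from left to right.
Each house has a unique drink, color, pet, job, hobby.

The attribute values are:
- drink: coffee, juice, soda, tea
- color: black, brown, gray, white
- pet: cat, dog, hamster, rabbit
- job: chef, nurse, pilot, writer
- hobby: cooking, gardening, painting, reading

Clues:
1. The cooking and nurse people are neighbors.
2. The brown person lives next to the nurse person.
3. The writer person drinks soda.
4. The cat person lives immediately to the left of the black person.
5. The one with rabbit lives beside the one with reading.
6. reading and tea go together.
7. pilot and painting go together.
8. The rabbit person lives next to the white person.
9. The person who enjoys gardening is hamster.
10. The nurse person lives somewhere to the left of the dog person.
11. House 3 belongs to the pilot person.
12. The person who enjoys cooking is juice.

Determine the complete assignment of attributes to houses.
Solution:

House | Drink | Color | Pet | Job | Hobby
-----------------------------------------
  1   | juice | brown | rabbit | chef | cooking
  2   | tea | white | cat | nurse | reading
  3   | coffee | black | dog | pilot | painting
  4   | soda | gray | hamster | writer | gardening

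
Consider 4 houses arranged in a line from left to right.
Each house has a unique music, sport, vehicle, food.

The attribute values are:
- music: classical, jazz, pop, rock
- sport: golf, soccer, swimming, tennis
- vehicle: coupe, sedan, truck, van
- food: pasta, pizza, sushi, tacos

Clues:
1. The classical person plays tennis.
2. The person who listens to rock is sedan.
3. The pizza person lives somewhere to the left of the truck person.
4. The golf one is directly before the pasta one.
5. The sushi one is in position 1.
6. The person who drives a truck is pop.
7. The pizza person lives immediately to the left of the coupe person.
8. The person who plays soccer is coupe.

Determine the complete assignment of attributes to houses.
Solution:

House | Music | Sport | Vehicle | Food
--------------------------------------
  1   | classical | tennis | van | sushi
  2   | rock | golf | sedan | pizza
  3   | jazz | soccer | coupe | pasta
  4   | pop | swimming | truck | tacos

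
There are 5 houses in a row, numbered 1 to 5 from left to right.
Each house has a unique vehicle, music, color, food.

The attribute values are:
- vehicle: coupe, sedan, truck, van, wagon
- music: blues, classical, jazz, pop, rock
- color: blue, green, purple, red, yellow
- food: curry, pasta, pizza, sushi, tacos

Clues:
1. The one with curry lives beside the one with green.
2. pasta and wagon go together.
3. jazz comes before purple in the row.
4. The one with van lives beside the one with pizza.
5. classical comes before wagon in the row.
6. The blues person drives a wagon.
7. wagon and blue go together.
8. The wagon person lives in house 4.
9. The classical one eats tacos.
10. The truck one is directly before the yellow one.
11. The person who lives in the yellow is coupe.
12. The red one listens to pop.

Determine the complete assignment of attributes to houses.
Solution:

House | Vehicle | Music | Color | Food
--------------------------------------
  1   | van | pop | red | curry
  2   | truck | jazz | green | pizza
  3   | coupe | classical | yellow | tacos
  4   | wagon | blues | blue | pasta
  5   | sedan | rock | purple | sushi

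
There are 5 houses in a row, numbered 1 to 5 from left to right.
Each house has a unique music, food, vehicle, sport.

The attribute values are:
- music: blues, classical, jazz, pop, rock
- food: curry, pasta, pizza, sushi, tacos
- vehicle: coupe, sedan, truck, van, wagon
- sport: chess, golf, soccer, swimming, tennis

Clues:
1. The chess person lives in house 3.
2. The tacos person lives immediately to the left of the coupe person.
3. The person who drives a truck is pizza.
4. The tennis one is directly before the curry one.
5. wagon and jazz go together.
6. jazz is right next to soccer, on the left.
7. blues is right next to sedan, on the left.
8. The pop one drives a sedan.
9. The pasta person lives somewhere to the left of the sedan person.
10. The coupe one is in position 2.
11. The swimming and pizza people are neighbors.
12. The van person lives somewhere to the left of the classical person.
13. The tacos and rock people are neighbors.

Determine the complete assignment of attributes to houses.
Solution:

House | Music | Food | Vehicle | Sport
--------------------------------------
  1   | jazz | tacos | wagon | tennis
  2   | rock | curry | coupe | soccer
  3   | blues | pasta | van | chess
  4   | pop | sushi | sedan | swimming
  5   | classical | pizza | truck | golf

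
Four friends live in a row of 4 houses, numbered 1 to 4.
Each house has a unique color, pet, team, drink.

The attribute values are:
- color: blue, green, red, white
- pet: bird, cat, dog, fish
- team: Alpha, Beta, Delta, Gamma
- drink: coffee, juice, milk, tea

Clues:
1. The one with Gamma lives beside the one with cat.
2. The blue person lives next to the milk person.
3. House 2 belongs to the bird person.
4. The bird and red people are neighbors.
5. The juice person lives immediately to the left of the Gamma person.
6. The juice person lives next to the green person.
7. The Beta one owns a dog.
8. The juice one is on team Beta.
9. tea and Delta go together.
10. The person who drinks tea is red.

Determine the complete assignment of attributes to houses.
Solution:

House | Color | Pet | Team | Drink
----------------------------------
  1   | blue | dog | Beta | juice
  2   | green | bird | Gamma | milk
  3   | red | cat | Delta | tea
  4   | white | fish | Alpha | coffee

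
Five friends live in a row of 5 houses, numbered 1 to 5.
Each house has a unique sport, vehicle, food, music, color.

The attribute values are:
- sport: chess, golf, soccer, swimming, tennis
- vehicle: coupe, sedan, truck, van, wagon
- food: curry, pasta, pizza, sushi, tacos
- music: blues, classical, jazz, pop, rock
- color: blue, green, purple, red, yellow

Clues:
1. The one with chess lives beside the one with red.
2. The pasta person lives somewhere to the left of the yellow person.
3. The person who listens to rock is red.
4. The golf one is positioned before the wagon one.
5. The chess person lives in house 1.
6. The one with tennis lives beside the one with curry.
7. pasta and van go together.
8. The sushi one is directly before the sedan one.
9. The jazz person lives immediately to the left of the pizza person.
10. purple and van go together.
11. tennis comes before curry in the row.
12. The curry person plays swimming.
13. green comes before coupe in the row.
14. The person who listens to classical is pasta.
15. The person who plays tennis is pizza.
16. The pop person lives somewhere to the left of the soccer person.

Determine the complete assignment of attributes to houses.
Solution:

House | Sport | Vehicle | Food | Music | Color
----------------------------------------------
  1   | chess | truck | sushi | jazz | green
  2   | tennis | sedan | pizza | rock | red
  3   | swimming | coupe | curry | pop | blue
  4   | golf | van | pasta | classical | purple
  5   | soccer | wagon | tacos | blues | yellow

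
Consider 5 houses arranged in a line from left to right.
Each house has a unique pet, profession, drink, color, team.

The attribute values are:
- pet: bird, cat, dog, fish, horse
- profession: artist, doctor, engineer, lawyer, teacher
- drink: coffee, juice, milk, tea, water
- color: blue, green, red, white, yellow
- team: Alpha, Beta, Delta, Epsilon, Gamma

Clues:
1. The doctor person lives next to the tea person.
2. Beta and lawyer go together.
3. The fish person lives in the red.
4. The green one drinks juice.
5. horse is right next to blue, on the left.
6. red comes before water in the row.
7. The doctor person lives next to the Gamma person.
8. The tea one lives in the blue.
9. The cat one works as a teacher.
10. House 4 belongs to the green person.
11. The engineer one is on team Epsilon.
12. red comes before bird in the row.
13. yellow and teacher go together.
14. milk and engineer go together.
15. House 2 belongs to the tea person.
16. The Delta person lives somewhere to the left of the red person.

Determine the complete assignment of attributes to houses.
Solution:

House | Pet | Profession | Drink | Color | Team
-----------------------------------------------
  1   | horse | doctor | coffee | white | Delta
  2   | dog | artist | tea | blue | Gamma
  3   | fish | engineer | milk | red | Epsilon
  4   | bird | lawyer | juice | green | Beta
  5   | cat | teacher | water | yellow | Alpha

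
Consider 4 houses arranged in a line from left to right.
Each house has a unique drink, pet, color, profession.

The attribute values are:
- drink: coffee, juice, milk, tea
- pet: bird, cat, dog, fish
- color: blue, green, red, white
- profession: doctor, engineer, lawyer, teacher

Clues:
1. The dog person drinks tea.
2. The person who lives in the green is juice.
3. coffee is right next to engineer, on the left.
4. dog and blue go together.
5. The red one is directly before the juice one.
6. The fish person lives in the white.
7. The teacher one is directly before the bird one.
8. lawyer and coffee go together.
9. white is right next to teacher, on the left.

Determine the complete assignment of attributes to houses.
Solution:

House | Drink | Pet | Color | Profession
----------------------------------------
  1   | milk | fish | white | doctor
  2   | tea | dog | blue | teacher
  3   | coffee | bird | red | lawyer
  4   | juice | cat | green | engineer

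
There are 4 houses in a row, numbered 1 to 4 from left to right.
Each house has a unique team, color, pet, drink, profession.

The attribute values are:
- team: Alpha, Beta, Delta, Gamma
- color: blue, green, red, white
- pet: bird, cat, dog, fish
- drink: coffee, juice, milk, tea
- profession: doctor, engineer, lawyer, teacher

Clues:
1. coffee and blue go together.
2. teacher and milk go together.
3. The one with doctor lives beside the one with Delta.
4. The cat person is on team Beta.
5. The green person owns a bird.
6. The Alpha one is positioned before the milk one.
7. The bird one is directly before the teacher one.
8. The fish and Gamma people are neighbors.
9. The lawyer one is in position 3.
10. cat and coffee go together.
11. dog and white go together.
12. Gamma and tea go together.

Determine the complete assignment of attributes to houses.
Solution:

House | Team | Color | Pet | Drink | Profession
-----------------------------------------------
  1   | Alpha | green | bird | juice | doctor
  2   | Delta | red | fish | milk | teacher
  3   | Gamma | white | dog | tea | lawyer
  4   | Beta | blue | cat | coffee | engineer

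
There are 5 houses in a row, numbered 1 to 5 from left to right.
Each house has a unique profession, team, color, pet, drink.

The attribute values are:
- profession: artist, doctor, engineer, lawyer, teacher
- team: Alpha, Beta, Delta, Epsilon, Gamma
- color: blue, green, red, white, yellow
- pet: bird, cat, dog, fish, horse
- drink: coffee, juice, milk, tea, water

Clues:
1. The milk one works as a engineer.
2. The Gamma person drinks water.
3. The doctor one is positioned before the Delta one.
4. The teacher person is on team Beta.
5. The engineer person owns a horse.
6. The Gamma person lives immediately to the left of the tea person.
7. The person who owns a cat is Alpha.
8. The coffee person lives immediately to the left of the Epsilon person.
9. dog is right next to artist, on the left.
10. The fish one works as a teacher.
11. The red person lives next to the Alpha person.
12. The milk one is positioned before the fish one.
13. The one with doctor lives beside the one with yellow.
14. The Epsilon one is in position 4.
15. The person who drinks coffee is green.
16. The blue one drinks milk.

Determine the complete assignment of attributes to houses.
Solution:

House | Profession | Team | Color | Pet | Drink
-----------------------------------------------
  1   | doctor | Gamma | red | dog | water
  2   | artist | Alpha | yellow | cat | tea
  3   | lawyer | Delta | green | bird | coffee
  4   | engineer | Epsilon | blue | horse | milk
  5   | teacher | Beta | white | fish | juice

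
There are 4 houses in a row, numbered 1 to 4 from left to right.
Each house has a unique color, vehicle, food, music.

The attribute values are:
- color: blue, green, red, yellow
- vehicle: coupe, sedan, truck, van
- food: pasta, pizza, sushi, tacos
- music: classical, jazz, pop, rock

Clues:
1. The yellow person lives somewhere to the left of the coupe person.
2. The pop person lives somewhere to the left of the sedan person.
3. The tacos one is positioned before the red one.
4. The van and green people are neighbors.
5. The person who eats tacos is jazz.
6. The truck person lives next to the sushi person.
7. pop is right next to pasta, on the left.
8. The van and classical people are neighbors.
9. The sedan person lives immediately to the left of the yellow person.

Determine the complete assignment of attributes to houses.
Solution:

House | Color | Vehicle | Food | Music
--------------------------------------
  1   | blue | van | pizza | pop
  2   | green | sedan | pasta | classical
  3   | yellow | truck | tacos | jazz
  4   | red | coupe | sushi | rock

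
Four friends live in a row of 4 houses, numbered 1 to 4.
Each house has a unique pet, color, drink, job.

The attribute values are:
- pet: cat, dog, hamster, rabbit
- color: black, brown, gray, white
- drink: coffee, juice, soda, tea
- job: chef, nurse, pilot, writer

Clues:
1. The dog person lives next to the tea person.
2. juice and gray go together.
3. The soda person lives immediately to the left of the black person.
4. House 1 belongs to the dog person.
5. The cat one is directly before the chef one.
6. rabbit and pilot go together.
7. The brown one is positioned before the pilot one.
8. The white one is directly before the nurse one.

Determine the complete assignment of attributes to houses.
Solution:

House | Pet | Color | Drink | Job
---------------------------------
  1   | dog | white | soda | writer
  2   | cat | black | tea | nurse
  3   | hamster | brown | coffee | chef
  4   | rabbit | gray | juice | pilot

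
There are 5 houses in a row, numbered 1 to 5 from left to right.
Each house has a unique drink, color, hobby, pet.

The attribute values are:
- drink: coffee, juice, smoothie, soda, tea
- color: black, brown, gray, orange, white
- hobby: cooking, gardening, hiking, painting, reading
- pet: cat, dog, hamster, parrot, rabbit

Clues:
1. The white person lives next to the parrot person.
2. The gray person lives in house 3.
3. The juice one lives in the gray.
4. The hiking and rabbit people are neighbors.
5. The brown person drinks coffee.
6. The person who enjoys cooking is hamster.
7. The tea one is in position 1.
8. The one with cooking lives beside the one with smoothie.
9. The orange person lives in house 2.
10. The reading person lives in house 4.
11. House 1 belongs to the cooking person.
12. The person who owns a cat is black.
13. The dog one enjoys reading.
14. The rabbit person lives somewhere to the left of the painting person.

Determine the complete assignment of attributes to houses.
Solution:

House | Drink | Color | Hobby | Pet
-----------------------------------
  1   | tea | white | cooking | hamster
  2   | smoothie | orange | hiking | parrot
  3   | juice | gray | gardening | rabbit
  4   | coffee | brown | reading | dog
  5   | soda | black | painting | cat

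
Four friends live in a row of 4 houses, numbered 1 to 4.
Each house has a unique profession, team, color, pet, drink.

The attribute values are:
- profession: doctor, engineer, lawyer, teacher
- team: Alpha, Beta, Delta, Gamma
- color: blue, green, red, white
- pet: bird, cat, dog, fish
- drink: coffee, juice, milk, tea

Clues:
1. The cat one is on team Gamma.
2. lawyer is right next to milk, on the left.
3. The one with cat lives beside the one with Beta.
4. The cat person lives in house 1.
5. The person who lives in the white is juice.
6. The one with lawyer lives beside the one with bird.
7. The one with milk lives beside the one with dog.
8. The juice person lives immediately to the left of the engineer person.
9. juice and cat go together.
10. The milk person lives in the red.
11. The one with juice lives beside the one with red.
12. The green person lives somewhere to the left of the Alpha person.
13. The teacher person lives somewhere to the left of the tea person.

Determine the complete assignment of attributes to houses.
Solution:

House | Profession | Team | Color | Pet | Drink
-----------------------------------------------
  1   | lawyer | Gamma | white | cat | juice
  2   | engineer | Beta | red | bird | milk
  3   | teacher | Delta | green | dog | coffee
  4   | doctor | Alpha | blue | fish | tea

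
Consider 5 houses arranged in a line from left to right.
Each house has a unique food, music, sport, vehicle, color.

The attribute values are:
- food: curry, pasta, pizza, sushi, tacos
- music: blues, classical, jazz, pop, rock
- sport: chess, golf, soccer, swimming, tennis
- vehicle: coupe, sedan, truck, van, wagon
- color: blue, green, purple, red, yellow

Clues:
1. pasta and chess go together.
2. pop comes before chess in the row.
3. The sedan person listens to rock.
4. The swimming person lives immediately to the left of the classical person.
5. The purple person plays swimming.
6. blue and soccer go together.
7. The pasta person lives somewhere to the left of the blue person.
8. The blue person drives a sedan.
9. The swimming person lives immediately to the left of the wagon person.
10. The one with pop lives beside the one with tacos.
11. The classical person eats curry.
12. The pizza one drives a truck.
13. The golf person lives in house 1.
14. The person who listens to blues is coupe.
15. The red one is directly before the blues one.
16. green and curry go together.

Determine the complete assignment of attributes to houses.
Solution:

House | Food | Music | Sport | Vehicle | Color
----------------------------------------------
  1   | pizza | pop | golf | truck | red
  2   | tacos | blues | swimming | coupe | purple
  3   | curry | classical | tennis | wagon | green
  4   | pasta | jazz | chess | van | yellow
  5   | sushi | rock | soccer | sedan | blue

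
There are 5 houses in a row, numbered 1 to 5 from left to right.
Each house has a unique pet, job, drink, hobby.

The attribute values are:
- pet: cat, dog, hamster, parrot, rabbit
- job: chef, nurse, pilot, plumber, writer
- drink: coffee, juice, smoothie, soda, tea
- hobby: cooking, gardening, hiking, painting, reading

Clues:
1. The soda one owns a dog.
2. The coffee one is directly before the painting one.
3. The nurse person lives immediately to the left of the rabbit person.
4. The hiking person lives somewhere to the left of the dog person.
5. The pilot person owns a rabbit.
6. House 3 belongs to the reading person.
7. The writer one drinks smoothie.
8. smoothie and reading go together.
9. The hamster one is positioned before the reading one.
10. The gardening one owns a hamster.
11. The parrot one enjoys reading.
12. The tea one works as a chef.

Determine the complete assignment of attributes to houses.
Solution:

House | Pet | Job | Drink | Hobby
---------------------------------
  1   | hamster | nurse | coffee | gardening
  2   | rabbit | pilot | juice | painting
  3   | parrot | writer | smoothie | reading
  4   | cat | chef | tea | hiking
  5   | dog | plumber | soda | cooking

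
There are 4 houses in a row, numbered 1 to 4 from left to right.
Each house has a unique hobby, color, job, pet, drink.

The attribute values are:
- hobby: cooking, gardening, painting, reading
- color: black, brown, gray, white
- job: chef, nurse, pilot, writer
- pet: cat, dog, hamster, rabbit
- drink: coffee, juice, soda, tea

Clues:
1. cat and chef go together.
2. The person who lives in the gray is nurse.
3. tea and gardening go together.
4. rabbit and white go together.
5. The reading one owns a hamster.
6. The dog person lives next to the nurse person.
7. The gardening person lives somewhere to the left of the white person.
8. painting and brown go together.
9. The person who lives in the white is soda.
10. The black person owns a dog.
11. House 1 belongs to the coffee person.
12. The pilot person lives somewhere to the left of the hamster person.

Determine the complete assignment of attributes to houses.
Solution:

House | Hobby | Color | Job | Pet | Drink
-----------------------------------------
  1   | painting | brown | chef | cat | coffee
  2   | gardening | black | pilot | dog | tea
  3   | reading | gray | nurse | hamster | juice
  4   | cooking | white | writer | rabbit | soda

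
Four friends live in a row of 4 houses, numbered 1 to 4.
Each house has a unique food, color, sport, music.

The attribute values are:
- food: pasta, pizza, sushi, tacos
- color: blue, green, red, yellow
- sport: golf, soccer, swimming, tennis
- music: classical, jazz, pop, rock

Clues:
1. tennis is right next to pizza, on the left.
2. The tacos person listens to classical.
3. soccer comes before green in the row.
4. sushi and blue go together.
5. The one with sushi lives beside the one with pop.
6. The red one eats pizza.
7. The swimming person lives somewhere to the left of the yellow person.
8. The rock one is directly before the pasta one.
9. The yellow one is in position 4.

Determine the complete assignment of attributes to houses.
Solution:

House | Food | Color | Sport | Music
------------------------------------
  1   | sushi | blue | soccer | rock
  2   | pasta | green | tennis | pop
  3   | pizza | red | swimming | jazz
  4   | tacos | yellow | golf | classical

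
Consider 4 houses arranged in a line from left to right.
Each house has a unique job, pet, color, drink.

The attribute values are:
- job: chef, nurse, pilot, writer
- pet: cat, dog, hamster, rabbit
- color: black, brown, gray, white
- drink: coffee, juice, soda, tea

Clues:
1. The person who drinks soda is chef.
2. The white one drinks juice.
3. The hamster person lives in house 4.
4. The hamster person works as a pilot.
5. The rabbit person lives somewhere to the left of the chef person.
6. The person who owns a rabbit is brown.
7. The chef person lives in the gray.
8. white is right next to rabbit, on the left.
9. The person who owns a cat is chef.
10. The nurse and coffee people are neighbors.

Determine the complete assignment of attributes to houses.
Solution:

House | Job | Pet | Color | Drink
---------------------------------
  1   | nurse | dog | white | juice
  2   | writer | rabbit | brown | coffee
  3   | chef | cat | gray | soda
  4   | pilot | hamster | black | tea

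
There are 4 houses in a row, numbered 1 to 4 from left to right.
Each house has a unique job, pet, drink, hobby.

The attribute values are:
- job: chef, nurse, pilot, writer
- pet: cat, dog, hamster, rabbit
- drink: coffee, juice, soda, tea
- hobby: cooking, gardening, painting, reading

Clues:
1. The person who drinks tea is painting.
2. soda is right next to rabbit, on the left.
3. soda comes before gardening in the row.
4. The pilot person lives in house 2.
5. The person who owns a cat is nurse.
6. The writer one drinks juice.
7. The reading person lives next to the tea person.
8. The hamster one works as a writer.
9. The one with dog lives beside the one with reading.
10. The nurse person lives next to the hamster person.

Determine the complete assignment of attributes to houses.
Solution:

House | Job | Pet | Drink | Hobby
---------------------------------
  1   | chef | dog | soda | cooking
  2   | pilot | rabbit | coffee | reading
  3   | nurse | cat | tea | painting
  4   | writer | hamster | juice | gardening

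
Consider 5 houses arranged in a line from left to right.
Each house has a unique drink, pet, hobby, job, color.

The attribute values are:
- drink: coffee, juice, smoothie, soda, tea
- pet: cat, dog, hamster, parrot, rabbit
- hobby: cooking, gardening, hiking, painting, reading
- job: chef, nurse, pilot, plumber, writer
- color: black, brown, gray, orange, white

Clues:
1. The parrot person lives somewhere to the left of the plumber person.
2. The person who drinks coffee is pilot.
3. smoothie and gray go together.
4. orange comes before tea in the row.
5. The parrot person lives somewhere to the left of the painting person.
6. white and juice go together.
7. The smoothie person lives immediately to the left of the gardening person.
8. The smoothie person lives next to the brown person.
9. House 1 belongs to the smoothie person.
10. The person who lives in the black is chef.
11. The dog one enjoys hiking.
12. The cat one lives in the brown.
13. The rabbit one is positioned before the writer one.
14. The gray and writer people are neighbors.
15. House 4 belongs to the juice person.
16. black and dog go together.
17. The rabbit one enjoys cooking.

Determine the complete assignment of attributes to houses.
Solution:

House | Drink | Pet | Hobby | Job | Color
-----------------------------------------
  1   | smoothie | rabbit | cooking | nurse | gray
  2   | soda | cat | gardening | writer | brown
  3   | coffee | parrot | reading | pilot | orange
  4   | juice | hamster | painting | plumber | white
  5   | tea | dog | hiking | chef | black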